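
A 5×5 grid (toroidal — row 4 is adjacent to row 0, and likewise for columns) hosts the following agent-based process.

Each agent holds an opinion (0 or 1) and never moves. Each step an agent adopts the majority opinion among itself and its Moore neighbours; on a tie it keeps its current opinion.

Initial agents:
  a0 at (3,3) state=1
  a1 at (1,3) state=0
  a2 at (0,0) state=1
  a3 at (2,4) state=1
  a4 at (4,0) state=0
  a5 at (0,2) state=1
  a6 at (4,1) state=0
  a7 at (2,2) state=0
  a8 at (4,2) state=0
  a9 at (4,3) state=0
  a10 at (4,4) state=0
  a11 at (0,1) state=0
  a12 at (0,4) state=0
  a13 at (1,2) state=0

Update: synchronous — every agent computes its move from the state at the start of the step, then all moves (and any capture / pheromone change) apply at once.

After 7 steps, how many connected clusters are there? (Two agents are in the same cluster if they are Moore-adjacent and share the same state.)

t=1: a0@(3,3):0 a1@(1,3):0 a2@(0,0):0 a3@(2,4):1 a4@(4,0):0 a5@(0,2):0 a6@(4,1):0 a7@(2,2):0 a8@(4,2):0 a9@(4,3):0 a10@(4,4):0 a11@(0,1):0 a12@(0,4):0 a13@(1,2):0
t=2: a0@(3,3):0 a1@(1,3):0 a2@(0,0):0 a3@(2,4):0 a4@(4,0):0 a5@(0,2):0 a6@(4,1):0 a7@(2,2):0 a8@(4,2):0 a9@(4,3):0 a10@(4,4):0 a11@(0,1):0 a12@(0,4):0 a13@(1,2):0
t=3: (unchanged — steady state)

1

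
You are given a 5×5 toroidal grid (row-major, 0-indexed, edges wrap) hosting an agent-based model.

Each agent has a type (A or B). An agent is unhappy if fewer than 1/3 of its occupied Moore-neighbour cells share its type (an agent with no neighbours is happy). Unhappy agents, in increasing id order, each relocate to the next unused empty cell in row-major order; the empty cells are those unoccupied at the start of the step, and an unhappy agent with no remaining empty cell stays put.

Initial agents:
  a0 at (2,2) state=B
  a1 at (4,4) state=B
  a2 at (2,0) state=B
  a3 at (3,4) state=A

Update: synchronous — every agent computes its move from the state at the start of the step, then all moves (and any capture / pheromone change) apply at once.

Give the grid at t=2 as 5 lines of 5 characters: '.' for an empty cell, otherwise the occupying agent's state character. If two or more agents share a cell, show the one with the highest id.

t=1: a0@(2,2):B a1@(0,0):B a2@(0,1):B a3@(0,2):A
t=2: a0@(2,2):B a1@(0,0):B a2@(0,1):B a3@(0,3):A

BB.A.
.....
..B..
.....
.....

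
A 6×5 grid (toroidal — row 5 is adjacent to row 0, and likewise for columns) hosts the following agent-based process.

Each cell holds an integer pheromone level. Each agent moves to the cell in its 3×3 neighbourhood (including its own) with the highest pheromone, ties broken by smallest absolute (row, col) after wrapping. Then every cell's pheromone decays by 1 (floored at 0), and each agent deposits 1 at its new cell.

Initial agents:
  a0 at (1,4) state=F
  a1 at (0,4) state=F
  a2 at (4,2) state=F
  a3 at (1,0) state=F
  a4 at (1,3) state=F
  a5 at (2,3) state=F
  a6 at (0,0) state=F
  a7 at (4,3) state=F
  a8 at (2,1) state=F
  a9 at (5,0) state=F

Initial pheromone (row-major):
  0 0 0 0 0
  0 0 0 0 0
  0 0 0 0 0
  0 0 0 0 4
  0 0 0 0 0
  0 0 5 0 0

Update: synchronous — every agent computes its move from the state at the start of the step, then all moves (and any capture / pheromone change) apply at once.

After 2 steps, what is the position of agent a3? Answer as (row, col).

t=1: a0@(0,0) a1@(0,0) a2@(5,2) a3@(0,0) a4@(0,2) a5@(3,4) a6@(0,0) a7@(5,2) a8@(1,0) a9@(0,0) | pheromone: 5 0 1 0 0 / 1 0 0 0 0 / 0 0 0 0 0 / 0 0 0 0 4 / 0 0 0 0 0 / 0 0 6 0 0
t=2: a0@(0,0) a1@(0,0) a2@(5,2) a3@(0,0) a4@(5,2) a5@(3,4) a6@(0,0) a7@(5,2) a8@(0,0) a9@(0,0) | pheromone: 10 0 0 0 0 / 0 0 0 0 0 / 0 0 0 0 0 / 0 0 0 0 4 / 0 0 0 0 0 / 0 0 8 0 0

(0, 0)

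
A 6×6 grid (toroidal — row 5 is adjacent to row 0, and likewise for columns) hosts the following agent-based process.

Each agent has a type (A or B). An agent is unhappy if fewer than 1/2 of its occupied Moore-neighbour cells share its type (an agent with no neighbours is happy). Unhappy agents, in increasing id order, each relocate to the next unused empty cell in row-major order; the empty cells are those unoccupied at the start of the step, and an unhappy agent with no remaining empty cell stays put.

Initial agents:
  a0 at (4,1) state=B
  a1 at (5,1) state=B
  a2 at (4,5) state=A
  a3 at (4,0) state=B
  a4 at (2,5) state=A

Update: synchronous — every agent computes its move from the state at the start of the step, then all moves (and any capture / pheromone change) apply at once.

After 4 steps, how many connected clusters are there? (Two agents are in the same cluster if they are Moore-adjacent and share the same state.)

t=1: a0@(4,1):B a1@(5,1):B a2@(0,0):A a3@(4,0):B a4@(2,5):A
t=2: a0@(4,1):B a1@(5,1):B a2@(0,1):A a3@(4,0):B a4@(2,5):A
t=3: a0@(4,1):B a1@(5,1):B a2@(0,0):A a3@(4,0):B a4@(2,5):A
t=4: a0@(4,1):B a1@(5,1):B a2@(0,1):A a3@(4,0):B a4@(2,5):A

3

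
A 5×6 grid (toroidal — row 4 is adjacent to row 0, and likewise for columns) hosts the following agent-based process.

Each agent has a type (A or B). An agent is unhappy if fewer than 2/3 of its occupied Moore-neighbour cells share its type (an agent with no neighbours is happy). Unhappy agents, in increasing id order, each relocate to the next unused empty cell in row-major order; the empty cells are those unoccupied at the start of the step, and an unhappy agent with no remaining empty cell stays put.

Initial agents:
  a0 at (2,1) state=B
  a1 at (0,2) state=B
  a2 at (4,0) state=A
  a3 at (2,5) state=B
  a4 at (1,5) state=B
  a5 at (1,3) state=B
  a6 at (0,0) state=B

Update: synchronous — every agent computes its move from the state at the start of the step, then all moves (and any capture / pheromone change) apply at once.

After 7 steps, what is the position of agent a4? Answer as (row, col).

t=1: a0@(2,1):B a1@(0,2):B a2@(0,1):A a3@(2,5):B a4@(1,5):B a5@(1,3):B a6@(0,3):B
t=2: a0@(2,1):B a1@(0,2):B a2@(0,0):A a3@(2,5):B a4@(1,5):B a5@(1,3):B a6@(0,3):B
t=3: a0@(2,1):B a1@(0,2):B a2@(0,1):A a3@(2,5):B a4@(0,4):B a5@(1,3):B a6@(0,3):B
t=4: a0@(2,1):B a1@(0,2):B a2@(0,0):A a3@(2,5):B a4@(0,4):B a5@(1,3):B a6@(0,3):B
t=5: (unchanged — steady state)

(0, 4)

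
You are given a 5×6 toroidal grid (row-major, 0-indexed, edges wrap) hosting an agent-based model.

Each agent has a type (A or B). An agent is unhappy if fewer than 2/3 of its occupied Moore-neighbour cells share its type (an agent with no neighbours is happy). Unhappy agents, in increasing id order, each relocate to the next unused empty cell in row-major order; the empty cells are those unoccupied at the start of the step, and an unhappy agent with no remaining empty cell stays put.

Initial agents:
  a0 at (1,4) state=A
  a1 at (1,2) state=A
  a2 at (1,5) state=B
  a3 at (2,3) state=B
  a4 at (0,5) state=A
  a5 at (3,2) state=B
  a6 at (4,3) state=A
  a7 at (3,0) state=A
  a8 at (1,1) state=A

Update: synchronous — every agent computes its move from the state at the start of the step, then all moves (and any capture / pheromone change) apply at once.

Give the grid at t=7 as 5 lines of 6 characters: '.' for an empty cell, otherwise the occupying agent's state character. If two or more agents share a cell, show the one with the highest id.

t=1: a0@(0,0):A a1@(0,1):A a2@(0,2):B a3@(0,3):B a4@(0,4):A a5@(1,0):B a6@(1,3):A a7@(3,0):A a8@(1,1):A
t=2: a0@(0,0):A a1@(0,5):A a2@(1,2):B a3@(1,4):B a4@(1,5):A a5@(2,0):B a6@(2,1):A a7@(3,0):A a8@(2,2):A
t=3: a0@(0,0):A a1@(0,5):A a2@(0,1):B a3@(0,2):B a4@(0,3):A a5@(0,4):B a6@(1,0):A a7@(1,1):A a8@(1,3):A
t=4: a0@(0,0):A a1@(0,5):A a2@(1,2):B a3@(1,4):B a4@(1,5):A a5@(2,0):B a6@(1,0):A a7@(2,1):A a8@(2,2):A
t=5: a0@(0,0):A a1@(0,5):A a2@(0,1):B a3@(0,2):B a4@(0,3):A a5@(0,4):B a6@(1,0):A a7@(1,1):A a8@(1,3):A
t=6: a0@(0,0):A a1@(0,5):A a2@(1,2):B a3@(1,4):B a4@(1,5):A a5@(2,0):B a6@(1,0):A a7@(2,1):A a8@(2,2):A
t=7: a0@(0,0):A a1@(0,5):A a2@(0,1):B a3@(0,2):B a4@(0,3):A a5@(0,4):B a6@(1,0):A a7@(1,1):A a8@(1,3):A

ABBABA
AA.A..
......
......
......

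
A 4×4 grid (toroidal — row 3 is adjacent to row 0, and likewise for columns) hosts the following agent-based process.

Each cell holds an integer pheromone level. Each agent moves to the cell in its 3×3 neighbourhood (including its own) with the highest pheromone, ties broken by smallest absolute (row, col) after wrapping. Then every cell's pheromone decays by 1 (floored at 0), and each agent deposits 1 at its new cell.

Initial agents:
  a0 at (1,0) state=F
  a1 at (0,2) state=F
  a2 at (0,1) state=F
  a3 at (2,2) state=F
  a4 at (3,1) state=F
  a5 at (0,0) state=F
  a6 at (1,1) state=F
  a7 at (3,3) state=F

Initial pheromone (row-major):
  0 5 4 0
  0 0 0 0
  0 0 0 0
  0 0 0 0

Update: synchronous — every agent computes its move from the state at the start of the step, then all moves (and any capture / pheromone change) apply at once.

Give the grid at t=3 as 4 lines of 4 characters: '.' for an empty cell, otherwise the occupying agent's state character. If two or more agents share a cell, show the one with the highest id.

.F..
....
....
....

t=1: a0@(0,1) a1@(0,1) a2@(0,1) a3@(1,1) a4@(0,1) a5@(0,1) a6@(0,1) a7@(0,2) | pheromone: 0 10 4 0 / 0 1 0 0 / 0 0 0 0 / 0 0 0 0
t=2: a0@(0,1) a1@(0,1) a2@(0,1) a3@(0,1) a4@(0,1) a5@(0,1) a6@(0,1) a7@(0,1) | pheromone: 0 17 3 0 / 0 0 0 0 / 0 0 0 0 / 0 0 0 0
t=3: a0@(0,1) a1@(0,1) a2@(0,1) a3@(0,1) a4@(0,1) a5@(0,1) a6@(0,1) a7@(0,1) | pheromone: 0 24 2 0 / 0 0 0 0 / 0 0 0 0 / 0 0 0 0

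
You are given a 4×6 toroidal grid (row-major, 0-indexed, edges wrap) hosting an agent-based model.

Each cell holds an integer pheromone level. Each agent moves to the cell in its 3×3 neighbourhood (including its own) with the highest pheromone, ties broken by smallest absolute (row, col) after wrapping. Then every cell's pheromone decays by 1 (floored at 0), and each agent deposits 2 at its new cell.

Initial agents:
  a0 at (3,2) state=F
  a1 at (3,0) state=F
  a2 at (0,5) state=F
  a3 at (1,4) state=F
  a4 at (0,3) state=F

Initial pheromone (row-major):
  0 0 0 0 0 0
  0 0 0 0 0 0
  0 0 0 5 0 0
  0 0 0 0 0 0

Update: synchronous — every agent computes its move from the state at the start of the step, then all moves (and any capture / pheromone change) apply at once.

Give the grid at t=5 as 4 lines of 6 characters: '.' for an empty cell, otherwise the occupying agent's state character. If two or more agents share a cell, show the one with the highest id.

t=1: a0@(2,3) a1@(0,0) a2@(0,0) a3@(2,3) a4@(0,2) | pheromone: 4 0 2 0 0 0 / 0 0 0 0 0 0 / 0 0 0 8 0 0 / 0 0 0 0 0 0
t=2: a0@(2,3) a1@(0,0) a2@(0,0) a3@(2,3) a4@(0,2) | pheromone: 7 0 3 0 0 0 / 0 0 0 0 0 0 / 0 0 0 11 0 0 / 0 0 0 0 0 0
t=3: a0@(2,3) a1@(0,0) a2@(0,0) a3@(2,3) a4@(0,2) | pheromone: 10 0 4 0 0 0 / 0 0 0 0 0 0 / 0 0 0 14 0 0 / 0 0 0 0 0 0
t=4: a0@(2,3) a1@(0,0) a2@(0,0) a3@(2,3) a4@(0,2) | pheromone: 13 0 5 0 0 0 / 0 0 0 0 0 0 / 0 0 0 17 0 0 / 0 0 0 0 0 0
t=5: a0@(2,3) a1@(0,0) a2@(0,0) a3@(2,3) a4@(0,2) | pheromone: 16 0 6 0 0 0 / 0 0 0 0 0 0 / 0 0 0 20 0 0 / 0 0 0 0 0 0

F.F...
......
...F..
......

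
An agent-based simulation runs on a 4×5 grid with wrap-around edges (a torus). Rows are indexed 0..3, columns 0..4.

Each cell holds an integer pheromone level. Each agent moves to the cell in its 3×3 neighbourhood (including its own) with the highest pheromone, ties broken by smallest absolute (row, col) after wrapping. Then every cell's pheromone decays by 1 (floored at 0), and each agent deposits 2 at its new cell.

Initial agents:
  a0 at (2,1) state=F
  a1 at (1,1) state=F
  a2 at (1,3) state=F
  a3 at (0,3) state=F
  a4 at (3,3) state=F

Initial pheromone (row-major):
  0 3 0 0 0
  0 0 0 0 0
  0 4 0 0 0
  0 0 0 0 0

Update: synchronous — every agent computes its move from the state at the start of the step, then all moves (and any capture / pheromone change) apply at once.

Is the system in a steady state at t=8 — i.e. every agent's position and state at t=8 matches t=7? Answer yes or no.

yes

t=1: a0@(2,1) a1@(2,1) a2@(0,2) a3@(0,2) a4@(0,2) | pheromone: 0 2 6 0 0 / 0 0 0 0 0 / 0 7 0 0 0 / 0 0 0 0 0
t=2: a0@(2,1) a1@(2,1) a2@(0,2) a3@(0,2) a4@(0,2) | pheromone: 0 1 11 0 0 / 0 0 0 0 0 / 0 10 0 0 0 / 0 0 0 0 0
t=3: a0@(2,1) a1@(2,1) a2@(0,2) a3@(0,2) a4@(0,2) | pheromone: 0 0 16 0 0 / 0 0 0 0 0 / 0 13 0 0 0 / 0 0 0 0 0
t=4: a0@(2,1) a1@(2,1) a2@(0,2) a3@(0,2) a4@(0,2) | pheromone: 0 0 21 0 0 / 0 0 0 0 0 / 0 16 0 0 0 / 0 0 0 0 0
t=5: a0@(2,1) a1@(2,1) a2@(0,2) a3@(0,2) a4@(0,2) | pheromone: 0 0 26 0 0 / 0 0 0 0 0 / 0 19 0 0 0 / 0 0 0 0 0
t=6: a0@(2,1) a1@(2,1) a2@(0,2) a3@(0,2) a4@(0,2) | pheromone: 0 0 31 0 0 / 0 0 0 0 0 / 0 22 0 0 0 / 0 0 0 0 0
t=7: a0@(2,1) a1@(2,1) a2@(0,2) a3@(0,2) a4@(0,2) | pheromone: 0 0 36 0 0 / 0 0 0 0 0 / 0 25 0 0 0 / 0 0 0 0 0
t=8: a0@(2,1) a1@(2,1) a2@(0,2) a3@(0,2) a4@(0,2) | pheromone: 0 0 41 0 0 / 0 0 0 0 0 / 0 28 0 0 0 / 0 0 0 0 0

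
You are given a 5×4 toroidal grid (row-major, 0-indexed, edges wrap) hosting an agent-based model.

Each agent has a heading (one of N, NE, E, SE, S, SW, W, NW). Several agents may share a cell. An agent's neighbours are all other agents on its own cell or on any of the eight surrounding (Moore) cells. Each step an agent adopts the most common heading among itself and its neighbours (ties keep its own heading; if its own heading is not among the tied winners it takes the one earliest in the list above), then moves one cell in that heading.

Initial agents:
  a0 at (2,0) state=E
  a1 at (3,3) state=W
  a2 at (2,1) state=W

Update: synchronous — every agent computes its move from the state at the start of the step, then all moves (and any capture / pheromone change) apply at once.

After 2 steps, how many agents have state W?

t=1: a0@(2,3):W a1@(3,2):W a2@(2,0):W
t=2: a0@(2,2):W a1@(3,1):W a2@(2,3):W

3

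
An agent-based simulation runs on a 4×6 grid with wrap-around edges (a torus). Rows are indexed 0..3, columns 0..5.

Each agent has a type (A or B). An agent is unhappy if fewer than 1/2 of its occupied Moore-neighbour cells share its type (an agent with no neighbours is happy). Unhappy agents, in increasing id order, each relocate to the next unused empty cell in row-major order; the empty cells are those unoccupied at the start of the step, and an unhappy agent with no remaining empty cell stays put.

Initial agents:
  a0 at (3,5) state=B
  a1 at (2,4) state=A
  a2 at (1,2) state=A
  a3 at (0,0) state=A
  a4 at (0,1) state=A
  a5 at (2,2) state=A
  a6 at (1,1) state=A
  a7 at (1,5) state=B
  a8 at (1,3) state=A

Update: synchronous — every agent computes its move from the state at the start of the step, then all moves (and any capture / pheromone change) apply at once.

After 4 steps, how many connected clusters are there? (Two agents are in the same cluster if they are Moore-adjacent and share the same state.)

3

t=1: a0@(0,2):B a1@(0,3):A a2@(1,2):A a3@(0,0):A a4@(0,1):A a5@(2,2):A a6@(1,1):A a7@(0,4):B a8@(1,3):A
t=2: a0@(0,5):B a1@(0,3):A a2@(1,2):A a3@(0,0):A a4@(0,1):A a5@(2,2):A a6@(1,1):A a7@(1,0):B a8@(1,3):A
t=3: a0@(0,5):B a1@(0,3):A a2@(1,2):A a3@(0,0):A a4@(0,1):A a5@(2,2):A a6@(1,1):A a7@(0,2):B a8@(1,3):A
t=4: a0@(0,4):B a1@(0,3):A a2@(1,2):A a3@(0,0):A a4@(0,1):A a5@(2,2):A a6@(1,1):A a7@(1,0):B a8@(1,3):A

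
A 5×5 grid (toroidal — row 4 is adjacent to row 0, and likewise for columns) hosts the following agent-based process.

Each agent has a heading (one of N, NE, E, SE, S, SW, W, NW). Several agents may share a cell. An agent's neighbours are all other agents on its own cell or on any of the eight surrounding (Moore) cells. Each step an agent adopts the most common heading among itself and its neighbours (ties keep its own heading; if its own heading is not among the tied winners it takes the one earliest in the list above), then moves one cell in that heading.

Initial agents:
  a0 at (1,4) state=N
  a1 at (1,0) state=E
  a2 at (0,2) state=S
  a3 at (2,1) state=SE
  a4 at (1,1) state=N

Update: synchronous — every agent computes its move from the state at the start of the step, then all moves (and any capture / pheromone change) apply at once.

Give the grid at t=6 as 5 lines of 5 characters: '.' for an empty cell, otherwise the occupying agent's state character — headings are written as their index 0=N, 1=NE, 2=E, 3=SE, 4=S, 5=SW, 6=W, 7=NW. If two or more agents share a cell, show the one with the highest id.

00..0
..4..
.....
.....
0....

t=1: a0@(0,4):N a1@(0,0):N a2@(1,2):S a3@(3,2):SE a4@(0,1):N
t=2: a0@(4,4):N a1@(4,0):N a2@(2,2):S a3@(4,3):SE a4@(4,1):N
t=3: a0@(3,4):N a1@(3,0):N a2@(3,2):S a3@(0,4):SE a4@(3,1):N
t=4: a0@(2,4):N a1@(2,0):N a2@(4,2):S a3@(1,0):SE a4@(2,1):N
t=5: a0@(1,4):N a1@(1,0):N a2@(0,2):S a3@(0,0):N a4@(1,1):N
t=6: a0@(0,4):N a1@(0,0):N a2@(1,2):S a3@(4,0):N a4@(0,1):N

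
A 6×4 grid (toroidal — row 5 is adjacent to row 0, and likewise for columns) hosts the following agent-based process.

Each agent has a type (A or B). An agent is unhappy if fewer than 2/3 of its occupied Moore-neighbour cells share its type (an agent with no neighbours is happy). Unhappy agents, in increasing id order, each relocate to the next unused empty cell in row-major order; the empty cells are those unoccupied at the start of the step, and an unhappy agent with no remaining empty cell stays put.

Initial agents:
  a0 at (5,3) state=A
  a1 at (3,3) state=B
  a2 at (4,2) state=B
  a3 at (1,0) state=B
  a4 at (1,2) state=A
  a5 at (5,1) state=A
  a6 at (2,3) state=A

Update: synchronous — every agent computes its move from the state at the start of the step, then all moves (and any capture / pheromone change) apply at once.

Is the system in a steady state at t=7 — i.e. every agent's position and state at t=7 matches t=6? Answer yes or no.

t=1: a0@(0,0):A a1@(0,1):B a2@(0,2):B a3@(0,3):B a4@(1,2):A a5@(1,1):A a6@(1,3):A
t=2: a0@(1,0):A a1@(2,0):B a2@(2,1):B a3@(2,2):B a4@(2,3):A a5@(3,0):A a6@(3,1):A
t=3: a0@(0,0):A a1@(0,1):B a2@(0,2):B a3@(0,3):B a4@(1,1):A a5@(1,2):A a6@(1,3):A
t=4: a0@(1,0):A a1@(2,0):B a2@(2,1):B a3@(2,2):B a4@(2,3):A a5@(3,0):A a6@(3,1):A
t=5: a0@(0,0):A a1@(0,1):B a2@(0,2):B a3@(0,3):B a4@(1,1):A a5@(1,2):A a6@(1,3):A
t=6: a0@(1,0):A a1@(2,0):B a2@(2,1):B a3@(2,2):B a4@(2,3):A a5@(3,0):A a6@(3,1):A
t=7: a0@(0,0):A a1@(0,1):B a2@(0,2):B a3@(0,3):B a4@(1,1):A a5@(1,2):A a6@(1,3):A

no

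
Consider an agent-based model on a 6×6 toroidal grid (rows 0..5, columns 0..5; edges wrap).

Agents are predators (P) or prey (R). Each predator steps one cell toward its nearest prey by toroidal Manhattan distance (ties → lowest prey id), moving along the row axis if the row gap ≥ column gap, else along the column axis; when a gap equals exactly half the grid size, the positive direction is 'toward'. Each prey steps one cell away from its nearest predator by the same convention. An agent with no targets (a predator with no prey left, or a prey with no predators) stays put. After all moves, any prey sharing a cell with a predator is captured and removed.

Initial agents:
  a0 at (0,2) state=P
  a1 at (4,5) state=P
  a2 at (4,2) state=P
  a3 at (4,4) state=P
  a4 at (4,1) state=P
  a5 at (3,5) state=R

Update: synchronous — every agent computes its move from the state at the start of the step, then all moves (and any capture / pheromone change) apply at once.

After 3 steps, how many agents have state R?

t=1: a0@(1,2):P a1@(3,5):P a2@(4,3):P a3@(3,4):P a4@(4,0):P a5@(2,5):R
t=2: a0@(1,3):P a1@(2,5):P a2@(3,3):P a3@(2,4):P a4@(3,0):P a5@(1,5):R
t=3: a0@(1,4):P a1@(1,5):P a2@(2,3):P a3@(1,4):P a4@(2,0):P a5@(0,5):R

1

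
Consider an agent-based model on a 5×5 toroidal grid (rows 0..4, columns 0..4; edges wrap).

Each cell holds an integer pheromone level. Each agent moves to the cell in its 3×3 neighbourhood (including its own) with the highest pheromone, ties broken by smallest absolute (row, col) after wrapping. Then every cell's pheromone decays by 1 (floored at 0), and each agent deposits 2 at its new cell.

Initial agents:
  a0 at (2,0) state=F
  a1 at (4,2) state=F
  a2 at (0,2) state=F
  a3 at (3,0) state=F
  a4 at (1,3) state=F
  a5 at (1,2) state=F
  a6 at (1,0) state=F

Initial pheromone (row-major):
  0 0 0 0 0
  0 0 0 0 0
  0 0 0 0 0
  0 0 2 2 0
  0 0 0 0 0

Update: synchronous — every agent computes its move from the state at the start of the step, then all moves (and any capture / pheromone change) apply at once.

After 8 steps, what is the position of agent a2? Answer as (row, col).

(0, 1)

t=1: a0@(1,0) a1@(3,2) a2@(0,1) a3@(2,0) a4@(0,2) a5@(0,1) a6@(0,0) | pheromone: 2 4 2 0 0 / 2 0 0 0 0 / 2 0 0 0 0 / 0 0 3 1 0 / 0 0 0 0 0
t=2: a0@(0,1) a1@(3,2) a2@(0,1) a3@(1,0) a4@(0,1) a5@(0,1) a6@(0,1) | pheromone: 1 13 1 0 0 / 3 0 0 0 0 / 1 0 0 0 0 / 0 0 4 0 0 / 0 0 0 0 0
t=3: a0@(0,1) a1@(3,2) a2@(0,1) a3@(0,1) a4@(0,1) a5@(0,1) a6@(0,1) | pheromone: 0 24 0 0 0 / 2 0 0 0 0 / 0 0 0 0 0 / 0 0 5 0 0 / 0 0 0 0 0
t=4: a0@(0,1) a1@(3,2) a2@(0,1) a3@(0,1) a4@(0,1) a5@(0,1) a6@(0,1) | pheromone: 0 35 0 0 0 / 1 0 0 0 0 / 0 0 0 0 0 / 0 0 6 0 0 / 0 0 0 0 0
t=5: a0@(0,1) a1@(3,2) a2@(0,1) a3@(0,1) a4@(0,1) a5@(0,1) a6@(0,1) | pheromone: 0 46 0 0 0 / 0 0 0 0 0 / 0 0 0 0 0 / 0 0 7 0 0 / 0 0 0 0 0
t=6: a0@(0,1) a1@(3,2) a2@(0,1) a3@(0,1) a4@(0,1) a5@(0,1) a6@(0,1) | pheromone: 0 57 0 0 0 / 0 0 0 0 0 / 0 0 0 0 0 / 0 0 8 0 0 / 0 0 0 0 0
t=7: a0@(0,1) a1@(3,2) a2@(0,1) a3@(0,1) a4@(0,1) a5@(0,1) a6@(0,1) | pheromone: 0 68 0 0 0 / 0 0 0 0 0 / 0 0 0 0 0 / 0 0 9 0 0 / 0 0 0 0 0
t=8: a0@(0,1) a1@(3,2) a2@(0,1) a3@(0,1) a4@(0,1) a5@(0,1) a6@(0,1) | pheromone: 0 79 0 0 0 / 0 0 0 0 0 / 0 0 0 0 0 / 0 0 10 0 0 / 0 0 0 0 0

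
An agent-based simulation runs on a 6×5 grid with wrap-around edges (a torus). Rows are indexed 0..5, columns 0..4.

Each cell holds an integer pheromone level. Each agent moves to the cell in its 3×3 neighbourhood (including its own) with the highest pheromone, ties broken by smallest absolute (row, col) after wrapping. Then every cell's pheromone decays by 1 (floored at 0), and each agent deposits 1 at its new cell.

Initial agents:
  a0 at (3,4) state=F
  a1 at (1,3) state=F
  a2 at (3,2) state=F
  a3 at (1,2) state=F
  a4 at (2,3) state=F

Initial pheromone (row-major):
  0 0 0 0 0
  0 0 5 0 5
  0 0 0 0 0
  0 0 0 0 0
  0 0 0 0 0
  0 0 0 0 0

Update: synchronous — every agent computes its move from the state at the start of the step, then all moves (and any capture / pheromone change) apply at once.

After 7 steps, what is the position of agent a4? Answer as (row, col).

t=1: a0@(2,0) a1@(1,2) a2@(2,1) a3@(1,2) a4@(1,2) | pheromone: 0 0 0 0 0 / 0 0 7 0 4 / 1 1 0 0 0 / 0 0 0 0 0 / 0 0 0 0 0 / 0 0 0 0 0
t=2: a0@(1,4) a1@(1,2) a2@(1,2) a3@(1,2) a4@(1,2) | pheromone: 0 0 0 0 0 / 0 0 10 0 4 / 0 0 0 0 0 / 0 0 0 0 0 / 0 0 0 0 0 / 0 0 0 0 0
t=3: a0@(1,4) a1@(1,2) a2@(1,2) a3@(1,2) a4@(1,2) | pheromone: 0 0 0 0 0 / 0 0 13 0 4 / 0 0 0 0 0 / 0 0 0 0 0 / 0 0 0 0 0 / 0 0 0 0 0
t=4: a0@(1,4) a1@(1,2) a2@(1,2) a3@(1,2) a4@(1,2) | pheromone: 0 0 0 0 0 / 0 0 16 0 4 / 0 0 0 0 0 / 0 0 0 0 0 / 0 0 0 0 0 / 0 0 0 0 0
t=5: a0@(1,4) a1@(1,2) a2@(1,2) a3@(1,2) a4@(1,2) | pheromone: 0 0 0 0 0 / 0 0 19 0 4 / 0 0 0 0 0 / 0 0 0 0 0 / 0 0 0 0 0 / 0 0 0 0 0
t=6: a0@(1,4) a1@(1,2) a2@(1,2) a3@(1,2) a4@(1,2) | pheromone: 0 0 0 0 0 / 0 0 22 0 4 / 0 0 0 0 0 / 0 0 0 0 0 / 0 0 0 0 0 / 0 0 0 0 0
t=7: a0@(1,4) a1@(1,2) a2@(1,2) a3@(1,2) a4@(1,2) | pheromone: 0 0 0 0 0 / 0 0 25 0 4 / 0 0 0 0 0 / 0 0 0 0 0 / 0 0 0 0 0 / 0 0 0 0 0

(1, 2)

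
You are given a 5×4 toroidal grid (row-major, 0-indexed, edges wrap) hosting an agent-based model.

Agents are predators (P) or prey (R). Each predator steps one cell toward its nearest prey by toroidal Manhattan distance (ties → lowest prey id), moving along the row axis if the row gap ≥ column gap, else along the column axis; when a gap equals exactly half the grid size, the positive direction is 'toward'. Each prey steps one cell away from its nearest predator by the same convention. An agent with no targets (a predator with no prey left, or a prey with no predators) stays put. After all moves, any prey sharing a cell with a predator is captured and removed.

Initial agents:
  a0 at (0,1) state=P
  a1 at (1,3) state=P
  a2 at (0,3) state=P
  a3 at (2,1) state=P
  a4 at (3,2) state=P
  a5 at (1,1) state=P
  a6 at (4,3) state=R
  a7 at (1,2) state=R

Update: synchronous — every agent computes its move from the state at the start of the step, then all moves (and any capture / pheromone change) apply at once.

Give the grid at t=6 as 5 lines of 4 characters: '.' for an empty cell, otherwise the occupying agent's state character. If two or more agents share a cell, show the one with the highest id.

t=1: a0@(1,1):P a1@(1,2):P a2@(4,3):P a3@(1,1):P a4@(4,2):P a5@(1,2):P a6@(3,3):R
t=2: a0@(2,1):P a1@(2,2):P a2@(3,3):P a3@(2,1):P a4@(3,2):P a5@(2,2):P a6@(2,3):R
t=3: a0@(2,2):P a1@(2,3):P a2@(2,3):P a3@(2,2):P a4@(2,2):P a5@(2,3):P a6@(2,0):R
t=4: a0@(2,3):P a1@(2,0):P a2@(2,0):P a3@(2,3):P a4@(2,3):P a5@(2,0):P a6@(2,1):R
t=5: a0@(2,0):P a1@(2,1):P a2@(2,1):P a3@(2,0):P a4@(2,0):P a5@(2,1):P a6@(2,2):R
t=6: a0@(2,1):P a1@(2,2):P a2@(2,2):P a3@(2,1):P a4@(2,1):P a5@(2,2):P a6@(2,3):R

....
....
.PPR
....
....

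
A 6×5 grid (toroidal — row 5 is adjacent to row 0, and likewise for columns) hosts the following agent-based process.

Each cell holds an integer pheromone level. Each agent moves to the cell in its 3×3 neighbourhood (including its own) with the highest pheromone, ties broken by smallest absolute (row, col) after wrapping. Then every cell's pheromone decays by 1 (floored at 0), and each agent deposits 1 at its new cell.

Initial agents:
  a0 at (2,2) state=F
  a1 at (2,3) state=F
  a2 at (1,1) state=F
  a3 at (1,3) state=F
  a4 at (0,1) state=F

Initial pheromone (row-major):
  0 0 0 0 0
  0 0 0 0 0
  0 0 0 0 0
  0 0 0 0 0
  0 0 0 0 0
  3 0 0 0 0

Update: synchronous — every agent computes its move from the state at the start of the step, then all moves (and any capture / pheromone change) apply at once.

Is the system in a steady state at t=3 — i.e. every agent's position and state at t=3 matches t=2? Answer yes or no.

t=1: a0@(1,1) a1@(1,2) a2@(0,0) a3@(0,2) a4@(5,0) | pheromone: 1 0 1 0 0 / 0 1 1 0 0 / 0 0 0 0 0 / 0 0 0 0 0 / 0 0 0 0 0 / 3 0 0 0 0
t=2: a0@(0,0) a1@(0,2) a2@(5,0) a3@(0,2) a4@(5,0) | pheromone: 1 0 2 0 0 / 0 0 0 0 0 / 0 0 0 0 0 / 0 0 0 0 0 / 0 0 0 0 0 / 4 0 0 0 0
t=3: a0@(5,0) a1@(0,2) a2@(5,0) a3@(0,2) a4@(5,0) | pheromone: 0 0 3 0 0 / 0 0 0 0 0 / 0 0 0 0 0 / 0 0 0 0 0 / 0 0 0 0 0 / 6 0 0 0 0

no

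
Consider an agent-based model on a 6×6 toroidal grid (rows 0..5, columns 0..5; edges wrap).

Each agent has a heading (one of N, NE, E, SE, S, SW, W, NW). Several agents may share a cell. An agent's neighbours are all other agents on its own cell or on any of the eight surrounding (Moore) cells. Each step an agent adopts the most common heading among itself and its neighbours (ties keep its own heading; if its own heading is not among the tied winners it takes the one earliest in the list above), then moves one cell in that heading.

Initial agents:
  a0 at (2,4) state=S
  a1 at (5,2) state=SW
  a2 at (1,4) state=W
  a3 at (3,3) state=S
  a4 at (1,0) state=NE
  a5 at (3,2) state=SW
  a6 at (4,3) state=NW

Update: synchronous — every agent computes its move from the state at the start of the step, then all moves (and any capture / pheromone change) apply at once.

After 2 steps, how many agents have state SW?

4

t=1: a0@(3,4):S a1@(0,1):SW a2@(1,3):W a3@(4,3):S a4@(0,1):NE a5@(4,1):SW a6@(5,2):SW
t=2: a0@(4,4):S a1@(1,0):SW a2@(1,2):W a3@(5,3):S a4@(1,0):SW a5@(5,0):SW a6@(0,1):SW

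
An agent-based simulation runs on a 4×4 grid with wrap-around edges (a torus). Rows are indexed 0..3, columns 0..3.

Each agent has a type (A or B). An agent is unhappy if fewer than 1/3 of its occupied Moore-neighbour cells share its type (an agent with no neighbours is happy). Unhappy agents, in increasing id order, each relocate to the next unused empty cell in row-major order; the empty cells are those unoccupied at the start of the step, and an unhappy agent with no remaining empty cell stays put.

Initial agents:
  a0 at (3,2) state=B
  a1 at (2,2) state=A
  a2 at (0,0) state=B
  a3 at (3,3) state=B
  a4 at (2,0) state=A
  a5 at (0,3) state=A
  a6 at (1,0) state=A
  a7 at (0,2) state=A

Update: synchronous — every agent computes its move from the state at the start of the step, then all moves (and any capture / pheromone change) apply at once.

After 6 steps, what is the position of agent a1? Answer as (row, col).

t=1: a0@(0,1):B a1@(1,1):A a2@(0,0):B a3@(3,3):B a4@(2,0):A a5@(0,3):A a6@(1,0):A a7@(0,2):A
t=2: a0@(1,2):B a1@(1,1):A a2@(0,0):B a3@(1,3):B a4@(2,0):A a5@(0,3):A a6@(1,0):A a7@(0,2):A
t=3: a0@(0,1):B a1@(1,1):A a2@(2,1):B a3@(1,3):B a4@(2,0):A a5@(0,3):A a6@(1,0):A a7@(0,2):A
t=4: a0@(0,0):B a1@(1,1):A a2@(1,2):B a3@(2,2):B a4@(2,0):A a5@(0,3):A a6@(1,0):A a7@(0,2):A
t=5: a0@(0,1):B a1@(1,1):A a2@(1,3):B a3@(2,2):B a4@(2,0):A a5@(0,3):A a6@(1,0):A a7@(0,2):A
t=6: a0@(0,0):B a1@(1,1):A a2@(1,2):B a3@(2,2):B a4@(2,0):A a5@(0,3):A a6@(1,0):A a7@(0,2):A

(1, 1)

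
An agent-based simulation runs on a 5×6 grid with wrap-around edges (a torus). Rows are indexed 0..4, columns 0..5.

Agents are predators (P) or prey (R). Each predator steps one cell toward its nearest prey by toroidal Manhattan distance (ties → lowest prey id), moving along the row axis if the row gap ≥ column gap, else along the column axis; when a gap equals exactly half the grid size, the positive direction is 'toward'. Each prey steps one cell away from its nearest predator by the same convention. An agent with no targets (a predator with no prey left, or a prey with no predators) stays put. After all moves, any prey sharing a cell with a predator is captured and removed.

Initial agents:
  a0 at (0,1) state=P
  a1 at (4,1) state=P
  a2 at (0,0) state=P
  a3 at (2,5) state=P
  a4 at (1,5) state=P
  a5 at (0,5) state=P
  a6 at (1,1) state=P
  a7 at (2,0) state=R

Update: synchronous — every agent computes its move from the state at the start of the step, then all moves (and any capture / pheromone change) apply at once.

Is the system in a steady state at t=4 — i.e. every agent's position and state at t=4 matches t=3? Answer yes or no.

t=1: a0@(1,1):P a1@(3,1):P a2@(1,0):P a3@(2,0):P a4@(2,5):P a5@(1,5):P a6@(2,1):P
t=2: (unchanged — steady state)

yes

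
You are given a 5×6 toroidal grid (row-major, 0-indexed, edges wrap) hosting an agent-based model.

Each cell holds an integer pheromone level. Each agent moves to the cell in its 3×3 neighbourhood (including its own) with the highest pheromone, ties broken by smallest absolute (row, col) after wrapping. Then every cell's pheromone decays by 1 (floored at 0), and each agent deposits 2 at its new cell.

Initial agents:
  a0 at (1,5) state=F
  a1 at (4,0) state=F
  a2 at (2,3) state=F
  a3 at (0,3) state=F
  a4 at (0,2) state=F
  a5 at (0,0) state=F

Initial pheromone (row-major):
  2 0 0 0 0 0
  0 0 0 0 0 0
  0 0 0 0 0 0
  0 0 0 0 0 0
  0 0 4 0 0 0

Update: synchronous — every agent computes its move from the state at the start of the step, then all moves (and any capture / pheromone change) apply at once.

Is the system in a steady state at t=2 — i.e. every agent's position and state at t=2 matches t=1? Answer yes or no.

yes

t=1: a0@(0,0) a1@(0,0) a2@(1,2) a3@(4,2) a4@(4,2) a5@(0,0) | pheromone: 7 0 0 0 0 0 / 0 0 2 0 0 0 / 0 0 0 0 0 0 / 0 0 0 0 0 0 / 0 0 7 0 0 0
t=2: a0@(0,0) a1@(0,0) a2@(1,2) a3@(4,2) a4@(4,2) a5@(0,0) | pheromone: 12 0 0 0 0 0 / 0 0 3 0 0 0 / 0 0 0 0 0 0 / 0 0 0 0 0 0 / 0 0 10 0 0 0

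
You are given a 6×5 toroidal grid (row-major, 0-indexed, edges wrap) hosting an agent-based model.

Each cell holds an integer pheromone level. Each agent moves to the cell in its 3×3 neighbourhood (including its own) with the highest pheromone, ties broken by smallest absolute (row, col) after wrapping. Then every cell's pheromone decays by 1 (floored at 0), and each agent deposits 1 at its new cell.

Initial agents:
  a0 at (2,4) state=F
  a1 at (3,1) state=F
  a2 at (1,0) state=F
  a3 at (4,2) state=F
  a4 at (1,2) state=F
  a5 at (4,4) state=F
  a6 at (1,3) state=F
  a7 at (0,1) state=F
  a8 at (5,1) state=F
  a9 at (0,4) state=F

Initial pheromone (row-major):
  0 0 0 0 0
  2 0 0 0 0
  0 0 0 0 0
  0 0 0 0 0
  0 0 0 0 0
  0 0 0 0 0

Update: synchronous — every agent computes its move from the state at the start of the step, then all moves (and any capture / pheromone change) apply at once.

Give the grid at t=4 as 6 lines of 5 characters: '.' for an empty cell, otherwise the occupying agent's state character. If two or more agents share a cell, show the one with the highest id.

.....
F....
.....
.....
.....
.....

t=1: a0@(1,0) a1@(2,0) a2@(1,0) a3@(3,1) a4@(0,1) a5@(3,0) a6@(0,2) a7@(1,0) a8@(0,0) a9@(1,0) | pheromone: 1 1 1 0 0 / 5 0 0 0 0 / 1 0 0 0 0 / 1 1 0 0 0 / 0 0 0 0 0 / 0 0 0 0 0
t=2: a0@(1,0) a1@(1,0) a2@(1,0) a3@(2,0) a4@(1,0) a5@(2,0) a6@(0,1) a7@(1,0) a8@(1,0) a9@(1,0) | pheromone: 0 1 0 0 0 / 11 0 0 0 0 / 2 0 0 0 0 / 0 0 0 0 0 / 0 0 0 0 0 / 0 0 0 0 0
t=3: a0@(1,0) a1@(1,0) a2@(1,0) a3@(1,0) a4@(1,0) a5@(1,0) a6@(1,0) a7@(1,0) a8@(1,0) a9@(1,0) | pheromone: 0 0 0 0 0 / 20 0 0 0 0 / 1 0 0 0 0 / 0 0 0 0 0 / 0 0 0 0 0 / 0 0 0 0 0
t=4: a0@(1,0) a1@(1,0) a2@(1,0) a3@(1,0) a4@(1,0) a5@(1,0) a6@(1,0) a7@(1,0) a8@(1,0) a9@(1,0) | pheromone: 0 0 0 0 0 / 29 0 0 0 0 / 0 0 0 0 0 / 0 0 0 0 0 / 0 0 0 0 0 / 0 0 0 0 0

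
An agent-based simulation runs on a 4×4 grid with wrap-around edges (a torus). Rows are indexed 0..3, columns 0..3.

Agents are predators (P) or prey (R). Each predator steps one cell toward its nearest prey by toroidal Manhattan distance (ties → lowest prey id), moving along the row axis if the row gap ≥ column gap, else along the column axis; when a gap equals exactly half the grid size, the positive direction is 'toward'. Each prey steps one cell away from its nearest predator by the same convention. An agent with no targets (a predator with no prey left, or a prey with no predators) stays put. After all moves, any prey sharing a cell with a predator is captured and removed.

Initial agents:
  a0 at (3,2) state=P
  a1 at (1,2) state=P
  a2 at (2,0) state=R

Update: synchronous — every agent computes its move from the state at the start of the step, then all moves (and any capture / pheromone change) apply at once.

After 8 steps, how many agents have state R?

t=1: a0@(3,3):P a1@(1,3):P a2@(2,3):R
t=2: a0@(2,3):P a1@(2,3):P a2@(1,3):R
t=3: a0@(1,3):P a1@(1,3):P a2@(0,3):R
t=4: a0@(0,3):P a1@(0,3):P a2@(3,3):R
t=5: a0@(3,3):P a1@(3,3):P a2@(2,3):R
t=6: a0@(2,3):P a1@(2,3):P a2@(1,3):R
t=7: a0@(1,3):P a1@(1,3):P a2@(0,3):R
t=8: a0@(0,3):P a1@(0,3):P a2@(3,3):R

1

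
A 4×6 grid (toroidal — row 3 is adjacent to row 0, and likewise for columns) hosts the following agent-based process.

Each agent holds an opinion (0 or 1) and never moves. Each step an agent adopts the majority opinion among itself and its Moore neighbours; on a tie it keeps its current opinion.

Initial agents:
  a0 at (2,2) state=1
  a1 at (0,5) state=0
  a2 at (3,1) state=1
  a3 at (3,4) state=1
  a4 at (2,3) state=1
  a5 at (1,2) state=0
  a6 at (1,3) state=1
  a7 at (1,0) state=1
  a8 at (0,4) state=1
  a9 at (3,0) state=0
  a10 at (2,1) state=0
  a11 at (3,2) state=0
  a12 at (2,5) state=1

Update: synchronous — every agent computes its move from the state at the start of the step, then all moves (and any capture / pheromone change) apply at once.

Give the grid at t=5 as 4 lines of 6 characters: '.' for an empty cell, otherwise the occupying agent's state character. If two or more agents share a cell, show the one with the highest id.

....11
1.11..
.111.1
111.1.

t=1: a0@(2,2):1 a1@(0,5):1 a2@(3,1):0 a3@(3,4):1 a4@(2,3):1 a5@(1,2):1 a6@(1,3):1 a7@(1,0):1 a8@(0,4):1 a9@(3,0):0 a10@(2,1):0 a11@(3,2):1 a12@(2,5):1
t=2: a0@(2,2):1 a1@(0,5):1 a2@(3,1):0 a3@(3,4):1 a4@(2,3):1 a5@(1,2):1 a6@(1,3):1 a7@(1,0):1 a8@(0,4):1 a9@(3,0):0 a10@(2,1):1 a11@(3,2):1 a12@(2,5):1
t=3: a0@(2,2):1 a1@(0,5):1 a2@(3,1):1 a3@(3,4):1 a4@(2,3):1 a5@(1,2):1 a6@(1,3):1 a7@(1,0):1 a8@(0,4):1 a9@(3,0):1 a10@(2,1):1 a11@(3,2):1 a12@(2,5):1
t=4: (unchanged — steady state)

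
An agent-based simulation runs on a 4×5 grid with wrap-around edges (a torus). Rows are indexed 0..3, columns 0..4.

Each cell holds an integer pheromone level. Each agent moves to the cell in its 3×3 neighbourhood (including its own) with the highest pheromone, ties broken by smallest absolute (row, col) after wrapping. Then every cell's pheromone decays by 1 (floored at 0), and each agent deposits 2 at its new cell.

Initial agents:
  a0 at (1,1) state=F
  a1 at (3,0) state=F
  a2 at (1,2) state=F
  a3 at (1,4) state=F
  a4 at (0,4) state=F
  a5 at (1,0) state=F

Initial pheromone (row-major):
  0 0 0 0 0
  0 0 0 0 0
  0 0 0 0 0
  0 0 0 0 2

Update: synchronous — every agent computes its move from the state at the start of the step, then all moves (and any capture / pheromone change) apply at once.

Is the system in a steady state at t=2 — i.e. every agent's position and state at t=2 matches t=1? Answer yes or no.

no

t=1: a0@(0,0) a1@(3,4) a2@(0,1) a3@(0,0) a4@(3,4) a5@(0,0) | pheromone: 6 2 0 0 0 / 0 0 0 0 0 / 0 0 0 0 0 / 0 0 0 0 5
t=2: a0@(0,0) a1@(0,0) a2@(0,0) a3@(0,0) a4@(0,0) a5@(0,0) | pheromone: 17 1 0 0 0 / 0 0 0 0 0 / 0 0 0 0 0 / 0 0 0 0 4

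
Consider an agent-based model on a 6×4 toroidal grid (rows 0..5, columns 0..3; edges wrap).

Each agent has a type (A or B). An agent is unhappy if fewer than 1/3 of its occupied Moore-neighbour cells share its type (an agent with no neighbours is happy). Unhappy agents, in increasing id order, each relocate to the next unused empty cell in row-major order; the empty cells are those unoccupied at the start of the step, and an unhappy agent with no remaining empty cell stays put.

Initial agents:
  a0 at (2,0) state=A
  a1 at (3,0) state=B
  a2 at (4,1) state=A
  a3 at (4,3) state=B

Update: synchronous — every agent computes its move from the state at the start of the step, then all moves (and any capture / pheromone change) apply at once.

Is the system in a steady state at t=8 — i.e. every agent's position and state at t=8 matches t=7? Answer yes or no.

t=1: a0@(0,0):A a1@(3,0):B a2@(0,1):A a3@(4,3):B
t=2: (unchanged — steady state)

yes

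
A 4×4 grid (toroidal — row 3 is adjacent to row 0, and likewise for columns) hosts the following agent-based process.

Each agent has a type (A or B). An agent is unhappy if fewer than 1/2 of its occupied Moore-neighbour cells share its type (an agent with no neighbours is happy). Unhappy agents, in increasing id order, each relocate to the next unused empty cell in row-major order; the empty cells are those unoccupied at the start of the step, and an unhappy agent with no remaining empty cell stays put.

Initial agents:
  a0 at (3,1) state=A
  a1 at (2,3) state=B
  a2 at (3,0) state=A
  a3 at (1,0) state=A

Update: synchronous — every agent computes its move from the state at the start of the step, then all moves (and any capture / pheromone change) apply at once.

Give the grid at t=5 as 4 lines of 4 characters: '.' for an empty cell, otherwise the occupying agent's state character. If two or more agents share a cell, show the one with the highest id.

BA..
....
....
AA..

t=1: a0@(3,1):A a1@(0,0):B a2@(3,0):A a3@(0,1):A
t=2: a0@(3,1):A a1@(0,2):B a2@(3,0):A a3@(0,1):A
t=3: a0@(3,1):A a1@(0,0):B a2@(3,0):A a3@(0,1):A
t=4: a0@(3,1):A a1@(0,2):B a2@(3,0):A a3@(0,1):A
t=5: a0@(3,1):A a1@(0,0):B a2@(3,0):A a3@(0,1):A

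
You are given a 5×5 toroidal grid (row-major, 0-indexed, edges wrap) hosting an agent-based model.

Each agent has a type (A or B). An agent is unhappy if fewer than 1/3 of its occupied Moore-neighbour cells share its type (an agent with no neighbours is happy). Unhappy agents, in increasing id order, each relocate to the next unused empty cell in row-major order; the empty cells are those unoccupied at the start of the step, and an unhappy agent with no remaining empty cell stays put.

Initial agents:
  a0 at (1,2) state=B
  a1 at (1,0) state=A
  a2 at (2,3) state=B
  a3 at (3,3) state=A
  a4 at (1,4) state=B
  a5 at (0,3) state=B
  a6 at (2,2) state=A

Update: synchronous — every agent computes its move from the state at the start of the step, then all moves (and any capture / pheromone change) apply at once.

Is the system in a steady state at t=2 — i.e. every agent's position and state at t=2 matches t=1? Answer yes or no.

no

t=1: a0@(1,2):B a1@(0,0):A a2@(2,3):B a3@(3,3):A a4@(1,4):B a5@(0,3):B a6@(2,2):A
t=2: a0@(1,2):B a1@(0,1):A a2@(2,3):B a3@(3,3):A a4@(1,4):B a5@(0,3):B a6@(2,2):A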